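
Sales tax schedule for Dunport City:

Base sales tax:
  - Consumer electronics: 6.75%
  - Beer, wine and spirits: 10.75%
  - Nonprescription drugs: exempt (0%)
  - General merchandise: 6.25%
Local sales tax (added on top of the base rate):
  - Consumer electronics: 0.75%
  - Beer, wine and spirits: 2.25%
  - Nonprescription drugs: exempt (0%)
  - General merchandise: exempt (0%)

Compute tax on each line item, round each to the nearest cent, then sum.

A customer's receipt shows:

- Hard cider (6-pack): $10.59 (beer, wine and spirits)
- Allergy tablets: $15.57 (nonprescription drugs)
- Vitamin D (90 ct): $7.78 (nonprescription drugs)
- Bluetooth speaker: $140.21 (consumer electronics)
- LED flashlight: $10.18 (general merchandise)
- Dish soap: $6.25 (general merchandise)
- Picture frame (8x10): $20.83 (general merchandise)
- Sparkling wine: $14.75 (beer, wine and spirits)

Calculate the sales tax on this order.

Hard cider (6-pack) $10.59: beer, wine and spirits → 10.75% + 2.25% local = 13% → $1.38
Allergy tablets $15.57: nonprescription drugs → 0% + 0% local = 0% → $0.00
Vitamin D (90 ct) $7.78: nonprescription drugs → 0% + 0% local = 0% → $0.00
Bluetooth speaker $140.21: consumer electronics → 6.75% + 0.75% local = 7.5% → $10.52
LED flashlight $10.18: general merchandise → 6.25% + 0% local = 6.25% → $0.64
Dish soap $6.25: general merchandise → 6.25% + 0% local = 6.25% → $0.39
Picture frame (8x10) $20.83: general merchandise → 6.25% + 0% local = 6.25% → $1.30
Sparkling wine $14.75: beer, wine and spirits → 10.75% + 2.25% local = 13% → $1.92
Total tax = $1.38 + $10.52 + $0.64 + $0.39 + $1.30 + $1.92 = $16.15

$16.15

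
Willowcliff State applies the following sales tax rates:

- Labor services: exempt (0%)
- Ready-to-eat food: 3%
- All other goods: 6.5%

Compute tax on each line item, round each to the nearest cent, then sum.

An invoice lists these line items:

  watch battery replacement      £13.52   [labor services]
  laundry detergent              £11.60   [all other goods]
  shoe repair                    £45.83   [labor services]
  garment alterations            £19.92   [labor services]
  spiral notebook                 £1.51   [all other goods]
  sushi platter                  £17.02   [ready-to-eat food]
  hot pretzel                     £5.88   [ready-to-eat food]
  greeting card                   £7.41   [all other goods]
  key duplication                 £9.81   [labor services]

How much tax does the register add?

£2.02

Watch battery replacement £13.52: labor services → 0% → £0.00
Laundry detergent £11.60: all other goods → 6.5% → £0.75
Shoe repair £45.83: labor services → 0% → £0.00
Garment alterations £19.92: labor services → 0% → £0.00
Spiral notebook £1.51: all other goods → 6.5% → £0.10
Sushi platter £17.02: ready-to-eat food → 3% → £0.51
Hot pretzel £5.88: ready-to-eat food → 3% → £0.18
Greeting card £7.41: all other goods → 6.5% → £0.48
Key duplication £9.81: labor services → 0% → £0.00
Total tax = £0.75 + £0.10 + £0.51 + £0.18 + £0.48 = £2.02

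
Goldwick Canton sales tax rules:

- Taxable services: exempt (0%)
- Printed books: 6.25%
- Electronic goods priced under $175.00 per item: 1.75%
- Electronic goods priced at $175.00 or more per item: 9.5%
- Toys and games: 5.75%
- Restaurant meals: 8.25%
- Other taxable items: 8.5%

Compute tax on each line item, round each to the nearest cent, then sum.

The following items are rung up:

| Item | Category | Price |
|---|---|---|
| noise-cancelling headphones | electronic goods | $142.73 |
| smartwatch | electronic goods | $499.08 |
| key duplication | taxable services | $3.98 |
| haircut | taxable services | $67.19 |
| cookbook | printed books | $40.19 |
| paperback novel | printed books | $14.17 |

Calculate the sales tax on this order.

Noise-cancelling headphones $142.73: electronic goods, under $175.00 → 1.75% → $2.50
Smartwatch $499.08: electronic goods, $175.00 or more → 9.5% → $47.41
Key duplication $3.98: taxable services → 0% → $0.00
Haircut $67.19: taxable services → 0% → $0.00
Cookbook $40.19: printed books → 6.25% → $2.51
Paperback novel $14.17: printed books → 6.25% → $0.89
Total tax = $2.50 + $47.41 + $2.51 + $0.89 = $53.31

$53.31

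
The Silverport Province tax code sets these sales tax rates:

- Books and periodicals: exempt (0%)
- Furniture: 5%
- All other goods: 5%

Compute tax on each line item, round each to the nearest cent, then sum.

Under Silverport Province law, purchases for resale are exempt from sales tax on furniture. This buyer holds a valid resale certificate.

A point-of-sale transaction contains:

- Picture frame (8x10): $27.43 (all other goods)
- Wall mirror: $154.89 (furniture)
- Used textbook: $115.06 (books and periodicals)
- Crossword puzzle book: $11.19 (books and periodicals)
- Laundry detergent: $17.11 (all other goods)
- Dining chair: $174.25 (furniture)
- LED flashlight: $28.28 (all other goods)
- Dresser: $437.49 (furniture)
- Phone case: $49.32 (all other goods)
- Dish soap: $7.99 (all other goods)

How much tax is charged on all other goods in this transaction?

Picture frame (8x10) $27.43: all other goods → 5% → $1.37
Laundry detergent $17.11: all other goods → 5% → $0.86
LED flashlight $28.28: all other goods → 5% → $1.41
Phone case $49.32: all other goods → 5% → $2.47
Dish soap $7.99: all other goods → 5% → $0.40
Tax on all other goods = $1.37 + $0.86 + $1.41 + $2.47 + $0.40 = $6.51

$6.51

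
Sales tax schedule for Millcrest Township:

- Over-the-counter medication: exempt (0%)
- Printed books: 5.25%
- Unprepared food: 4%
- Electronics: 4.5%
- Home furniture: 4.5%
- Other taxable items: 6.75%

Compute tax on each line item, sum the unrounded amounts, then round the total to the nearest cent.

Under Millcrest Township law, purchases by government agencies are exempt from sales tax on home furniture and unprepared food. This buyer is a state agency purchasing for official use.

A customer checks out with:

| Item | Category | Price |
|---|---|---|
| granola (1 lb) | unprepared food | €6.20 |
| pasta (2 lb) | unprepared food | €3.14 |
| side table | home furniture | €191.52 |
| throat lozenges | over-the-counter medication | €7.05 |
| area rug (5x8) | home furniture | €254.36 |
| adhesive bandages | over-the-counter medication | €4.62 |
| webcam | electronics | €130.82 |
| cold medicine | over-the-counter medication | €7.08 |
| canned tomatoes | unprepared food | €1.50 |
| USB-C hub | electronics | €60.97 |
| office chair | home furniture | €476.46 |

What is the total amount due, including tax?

€1152.35

Granola (1 lb) €6.20: unprepared food, buyer-exempt → 0% → €0.00
Pasta (2 lb) €3.14: unprepared food, buyer-exempt → 0% → €0.00
Side table €191.52: home furniture, buyer-exempt → 0% → €0.00
Throat lozenges €7.05: over-the-counter medication → 0% → €0.00
Area rug (5x8) €254.36: home furniture, buyer-exempt → 0% → €0.00
Adhesive bandages €4.62: over-the-counter medication → 0% → €0.00
Webcam €130.82: electronics → 4.5% → €5.8869
Cold medicine €7.08: over-the-counter medication → 0% → €0.00
Canned tomatoes €1.50: unprepared food, buyer-exempt → 0% → €0.00
USB-C hub €60.97: electronics → 4.5% → €2.74365
Office chair €476.46: home furniture, buyer-exempt → 0% → €0.00
Subtotal = €1143.72; unrounded tax = €8.63055 → €8.63; total due = €1152.35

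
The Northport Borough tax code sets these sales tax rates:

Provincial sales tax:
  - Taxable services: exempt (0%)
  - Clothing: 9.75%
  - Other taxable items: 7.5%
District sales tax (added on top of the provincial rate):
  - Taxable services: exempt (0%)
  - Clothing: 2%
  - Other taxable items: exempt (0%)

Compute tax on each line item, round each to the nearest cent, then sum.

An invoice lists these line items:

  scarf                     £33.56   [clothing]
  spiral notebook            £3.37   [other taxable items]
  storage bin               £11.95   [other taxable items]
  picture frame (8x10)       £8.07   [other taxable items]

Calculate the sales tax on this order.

Scarf £33.56: clothing → 9.75% + 2% district = 11.75% → £3.94
Spiral notebook £3.37: other taxable items → 7.5% + 0% district = 7.5% → £0.25
Storage bin £11.95: other taxable items → 7.5% + 0% district = 7.5% → £0.90
Picture frame (8x10) £8.07: other taxable items → 7.5% + 0% district = 7.5% → £0.61
Total tax = £3.94 + £0.25 + £0.90 + £0.61 = £5.70

£5.70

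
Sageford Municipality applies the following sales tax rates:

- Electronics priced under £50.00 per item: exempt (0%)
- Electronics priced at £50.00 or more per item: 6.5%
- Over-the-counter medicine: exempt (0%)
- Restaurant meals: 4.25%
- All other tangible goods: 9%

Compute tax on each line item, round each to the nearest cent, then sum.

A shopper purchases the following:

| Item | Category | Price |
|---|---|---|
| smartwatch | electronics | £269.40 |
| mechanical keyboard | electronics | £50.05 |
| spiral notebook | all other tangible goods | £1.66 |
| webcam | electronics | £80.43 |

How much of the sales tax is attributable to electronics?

£25.99

Smartwatch £269.40: electronics, £50.00 or more → 6.5% → £17.51
Mechanical keyboard £50.05: electronics, £50.00 or more → 6.5% → £3.25
Webcam £80.43: electronics, £50.00 or more → 6.5% → £5.23
Tax on electronics = £17.51 + £3.25 + £5.23 = £25.99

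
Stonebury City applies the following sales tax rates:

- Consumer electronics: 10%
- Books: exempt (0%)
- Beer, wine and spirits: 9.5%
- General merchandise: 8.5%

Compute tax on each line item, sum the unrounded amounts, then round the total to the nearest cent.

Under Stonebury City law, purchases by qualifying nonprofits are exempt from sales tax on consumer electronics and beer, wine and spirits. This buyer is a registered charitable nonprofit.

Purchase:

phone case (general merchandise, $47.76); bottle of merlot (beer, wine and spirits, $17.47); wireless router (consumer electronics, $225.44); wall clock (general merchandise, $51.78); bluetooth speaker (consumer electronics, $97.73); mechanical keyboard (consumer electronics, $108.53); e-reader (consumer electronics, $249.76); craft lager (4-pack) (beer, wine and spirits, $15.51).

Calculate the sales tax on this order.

Phone case $47.76: general merchandise → 8.5% → $4.0596
Bottle of merlot $17.47: beer, wine and spirits, buyer-exempt → 0% → $0.00
Wireless router $225.44: consumer electronics, buyer-exempt → 0% → $0.00
Wall clock $51.78: general merchandise → 8.5% → $4.4013
Bluetooth speaker $97.73: consumer electronics, buyer-exempt → 0% → $0.00
Mechanical keyboard $108.53: consumer electronics, buyer-exempt → 0% → $0.00
E-reader $249.76: consumer electronics, buyer-exempt → 0% → $0.00
Craft lager (4-pack) $15.51: beer, wine and spirits, buyer-exempt → 0% → $0.00
Unrounded tax sum = $8.4609 → $8.46

$8.46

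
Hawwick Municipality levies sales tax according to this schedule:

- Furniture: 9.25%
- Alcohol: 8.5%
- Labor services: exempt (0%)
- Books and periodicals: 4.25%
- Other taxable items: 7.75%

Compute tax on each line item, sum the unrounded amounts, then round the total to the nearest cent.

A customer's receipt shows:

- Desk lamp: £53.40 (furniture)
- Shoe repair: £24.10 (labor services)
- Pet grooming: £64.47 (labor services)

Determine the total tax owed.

£4.94

Desk lamp £53.40: furniture → 9.25% → £4.9395
Shoe repair £24.10: labor services → 0% → £0.00
Pet grooming £64.47: labor services → 0% → £0.00
Unrounded tax sum = £4.9395 → £4.94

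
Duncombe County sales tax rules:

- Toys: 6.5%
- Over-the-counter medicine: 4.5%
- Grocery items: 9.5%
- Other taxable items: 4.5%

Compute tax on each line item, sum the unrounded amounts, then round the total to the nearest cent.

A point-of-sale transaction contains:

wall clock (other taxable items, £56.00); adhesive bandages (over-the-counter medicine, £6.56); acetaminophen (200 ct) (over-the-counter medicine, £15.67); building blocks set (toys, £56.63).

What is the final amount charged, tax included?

Wall clock £56.00: other taxable items → 4.5% → £2.52
Adhesive bandages £6.56: over-the-counter medicine → 4.5% → £0.2952
Acetaminophen (200 ct) £15.67: over-the-counter medicine → 4.5% → £0.70515
Building blocks set £56.63: toys → 6.5% → £3.68095
Subtotal = £134.86; unrounded tax = £7.2013 → £7.20; total due = £142.06

£142.06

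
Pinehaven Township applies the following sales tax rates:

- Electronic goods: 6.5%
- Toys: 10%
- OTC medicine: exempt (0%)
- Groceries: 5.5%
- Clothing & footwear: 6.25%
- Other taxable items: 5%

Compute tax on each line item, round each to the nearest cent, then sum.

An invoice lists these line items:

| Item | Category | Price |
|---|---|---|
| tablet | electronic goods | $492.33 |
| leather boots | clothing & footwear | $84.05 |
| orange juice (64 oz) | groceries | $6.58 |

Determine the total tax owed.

Tablet $492.33: electronic goods → 6.5% → $32.00
Leather boots $84.05: clothing & footwear → 6.25% → $5.25
Orange juice (64 oz) $6.58: groceries → 5.5% → $0.36
Total tax = $32.00 + $5.25 + $0.36 = $37.61

$37.61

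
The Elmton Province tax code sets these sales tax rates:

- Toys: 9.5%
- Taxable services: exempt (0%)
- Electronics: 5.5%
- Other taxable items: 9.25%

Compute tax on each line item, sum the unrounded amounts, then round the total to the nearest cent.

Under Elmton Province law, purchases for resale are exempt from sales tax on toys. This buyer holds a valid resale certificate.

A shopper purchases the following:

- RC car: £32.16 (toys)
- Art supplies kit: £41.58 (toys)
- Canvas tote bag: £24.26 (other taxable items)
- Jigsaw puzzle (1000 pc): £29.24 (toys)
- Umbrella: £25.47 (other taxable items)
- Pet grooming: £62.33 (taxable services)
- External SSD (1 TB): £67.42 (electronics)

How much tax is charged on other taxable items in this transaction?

£4.60

Canvas tote bag £24.26: other taxable items → 9.25% → £2.24405
Umbrella £25.47: other taxable items → 9.25% → £2.355975
Tax on other taxable items: unrounded sum = £4.600025 → £4.60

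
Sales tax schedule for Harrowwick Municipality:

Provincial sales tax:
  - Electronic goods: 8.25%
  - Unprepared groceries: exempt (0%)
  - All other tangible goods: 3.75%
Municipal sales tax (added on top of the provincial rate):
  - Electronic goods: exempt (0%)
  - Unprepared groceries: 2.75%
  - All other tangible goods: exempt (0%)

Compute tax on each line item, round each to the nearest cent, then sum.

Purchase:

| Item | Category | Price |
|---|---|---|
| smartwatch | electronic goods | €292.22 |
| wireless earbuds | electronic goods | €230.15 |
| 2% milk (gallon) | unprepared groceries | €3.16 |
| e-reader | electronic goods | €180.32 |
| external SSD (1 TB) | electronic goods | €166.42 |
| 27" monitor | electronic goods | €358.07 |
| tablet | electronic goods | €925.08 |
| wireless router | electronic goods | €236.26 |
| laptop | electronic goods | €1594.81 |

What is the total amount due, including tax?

€4315.21

Smartwatch €292.22: electronic goods → 8.25% + 0% municipal = 8.25% → €24.11
Wireless earbuds €230.15: electronic goods → 8.25% + 0% municipal = 8.25% → €18.99
2% milk (gallon) €3.16: unprepared groceries → 0% + 2.75% municipal = 2.75% → €0.09
E-reader €180.32: electronic goods → 8.25% + 0% municipal = 8.25% → €14.88
External SSD (1 TB) €166.42: electronic goods → 8.25% + 0% municipal = 8.25% → €13.73
27" monitor €358.07: electronic goods → 8.25% + 0% municipal = 8.25% → €29.54
Tablet €925.08: electronic goods → 8.25% + 0% municipal = 8.25% → €76.32
Wireless router €236.26: electronic goods → 8.25% + 0% municipal = 8.25% → €19.49
Laptop €1594.81: electronic goods → 8.25% + 0% municipal = 8.25% → €131.57
Subtotal = €3986.49; tax = €328.72; total due = €4315.21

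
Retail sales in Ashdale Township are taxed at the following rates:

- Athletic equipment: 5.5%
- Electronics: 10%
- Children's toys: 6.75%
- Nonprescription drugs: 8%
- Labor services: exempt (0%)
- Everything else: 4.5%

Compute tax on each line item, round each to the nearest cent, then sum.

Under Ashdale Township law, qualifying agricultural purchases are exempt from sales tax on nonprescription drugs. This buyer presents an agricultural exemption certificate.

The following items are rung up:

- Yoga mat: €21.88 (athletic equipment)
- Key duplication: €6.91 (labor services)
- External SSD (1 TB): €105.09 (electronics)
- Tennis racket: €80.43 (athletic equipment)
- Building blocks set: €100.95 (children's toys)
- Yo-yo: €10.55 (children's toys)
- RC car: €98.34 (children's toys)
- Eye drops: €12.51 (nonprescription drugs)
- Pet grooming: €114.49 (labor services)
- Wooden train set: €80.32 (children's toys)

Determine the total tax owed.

Yoga mat €21.88: athletic equipment → 5.5% → €1.20
Key duplication €6.91: labor services → 0% → €0.00
External SSD (1 TB) €105.09: electronics → 10% → €10.51
Tennis racket €80.43: athletic equipment → 5.5% → €4.42
Building blocks set €100.95: children's toys → 6.75% → €6.81
Yo-yo €10.55: children's toys → 6.75% → €0.71
RC car €98.34: children's toys → 6.75% → €6.64
Eye drops €12.51: nonprescription drugs, buyer-exempt → 0% → €0.00
Pet grooming €114.49: labor services → 0% → €0.00
Wooden train set €80.32: children's toys → 6.75% → €5.42
Total tax = €1.20 + €10.51 + €4.42 + €6.81 + €0.71 + €6.64 + €5.42 = €35.71

€35.71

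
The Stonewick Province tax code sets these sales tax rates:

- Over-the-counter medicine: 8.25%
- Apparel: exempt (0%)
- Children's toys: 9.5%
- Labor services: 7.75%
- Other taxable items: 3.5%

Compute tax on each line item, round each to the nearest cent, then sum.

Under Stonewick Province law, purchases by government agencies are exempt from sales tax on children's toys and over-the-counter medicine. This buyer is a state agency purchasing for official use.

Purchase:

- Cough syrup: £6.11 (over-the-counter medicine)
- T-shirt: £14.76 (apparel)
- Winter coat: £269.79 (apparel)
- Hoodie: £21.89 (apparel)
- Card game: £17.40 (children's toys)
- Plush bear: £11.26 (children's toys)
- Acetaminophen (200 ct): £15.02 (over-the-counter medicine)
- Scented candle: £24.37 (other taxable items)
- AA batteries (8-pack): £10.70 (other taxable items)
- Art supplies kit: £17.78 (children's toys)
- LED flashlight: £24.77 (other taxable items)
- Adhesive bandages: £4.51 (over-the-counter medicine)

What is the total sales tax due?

£2.09

Cough syrup £6.11: over-the-counter medicine, buyer-exempt → 0% → £0.00
T-shirt £14.76: apparel → 0% → £0.00
Winter coat £269.79: apparel → 0% → £0.00
Hoodie £21.89: apparel → 0% → £0.00
Card game £17.40: children's toys, buyer-exempt → 0% → £0.00
Plush bear £11.26: children's toys, buyer-exempt → 0% → £0.00
Acetaminophen (200 ct) £15.02: over-the-counter medicine, buyer-exempt → 0% → £0.00
Scented candle £24.37: other taxable items → 3.5% → £0.85
AA batteries (8-pack) £10.70: other taxable items → 3.5% → £0.37
Art supplies kit £17.78: children's toys, buyer-exempt → 0% → £0.00
LED flashlight £24.77: other taxable items → 3.5% → £0.87
Adhesive bandages £4.51: over-the-counter medicine, buyer-exempt → 0% → £0.00
Total tax = £0.85 + £0.37 + £0.87 = £2.09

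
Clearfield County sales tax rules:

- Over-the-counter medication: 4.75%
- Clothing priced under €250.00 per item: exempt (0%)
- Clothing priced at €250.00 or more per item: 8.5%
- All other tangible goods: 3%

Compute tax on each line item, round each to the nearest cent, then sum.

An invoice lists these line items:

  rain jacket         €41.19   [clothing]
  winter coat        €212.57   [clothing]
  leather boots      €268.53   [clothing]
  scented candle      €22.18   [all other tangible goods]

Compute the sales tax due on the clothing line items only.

€22.83

Rain jacket €41.19: clothing, under €250.00 → 0% → €0.00
Winter coat €212.57: clothing, under €250.00 → 0% → €0.00
Leather boots €268.53: clothing, €250.00 or more → 8.5% → €22.83
Tax on clothing = €0.00 + €0.00 + €22.83 = €22.83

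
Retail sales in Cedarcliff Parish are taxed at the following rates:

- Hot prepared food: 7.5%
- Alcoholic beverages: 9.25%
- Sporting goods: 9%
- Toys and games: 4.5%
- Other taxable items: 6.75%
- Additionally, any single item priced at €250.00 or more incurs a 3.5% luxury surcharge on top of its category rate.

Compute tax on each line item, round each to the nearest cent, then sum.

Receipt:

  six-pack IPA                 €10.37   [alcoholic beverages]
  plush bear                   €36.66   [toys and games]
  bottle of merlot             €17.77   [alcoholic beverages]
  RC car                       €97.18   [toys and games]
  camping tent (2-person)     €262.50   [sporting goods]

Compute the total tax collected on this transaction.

€41.43

Six-pack IPA €10.37: alcoholic beverages → 9.25% → €0.96
Plush bear €36.66: toys and games → 4.5% → €1.65
Bottle of merlot €17.77: alcoholic beverages → 9.25% → €1.64
RC car €97.18: toys and games → 4.5% → €4.37
Camping tent (2-person) €262.50: sporting goods → 9% + 3.5% surcharge = 12.5% → €32.81
Total tax = €0.96 + €1.65 + €1.64 + €4.37 + €32.81 = €41.43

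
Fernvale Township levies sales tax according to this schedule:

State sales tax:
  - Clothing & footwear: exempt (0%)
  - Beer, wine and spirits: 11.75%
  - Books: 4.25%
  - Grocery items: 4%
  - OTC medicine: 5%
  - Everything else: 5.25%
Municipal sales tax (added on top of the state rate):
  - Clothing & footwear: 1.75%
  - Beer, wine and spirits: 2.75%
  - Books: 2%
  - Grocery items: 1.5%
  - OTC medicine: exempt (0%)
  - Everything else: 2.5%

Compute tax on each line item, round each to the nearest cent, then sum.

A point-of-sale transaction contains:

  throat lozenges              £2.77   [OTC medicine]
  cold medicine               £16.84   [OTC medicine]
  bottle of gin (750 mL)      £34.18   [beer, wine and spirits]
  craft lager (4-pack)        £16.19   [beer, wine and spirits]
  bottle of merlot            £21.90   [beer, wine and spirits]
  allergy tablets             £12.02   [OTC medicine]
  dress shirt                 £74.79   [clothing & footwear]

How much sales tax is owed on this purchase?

Throat lozenges £2.77: OTC medicine → 5% + 0% municipal = 5% → £0.14
Cold medicine £16.84: OTC medicine → 5% + 0% municipal = 5% → £0.84
Bottle of gin (750 mL) £34.18: beer, wine and spirits → 11.75% + 2.75% municipal = 14.5% → £4.96
Craft lager (4-pack) £16.19: beer, wine and spirits → 11.75% + 2.75% municipal = 14.5% → £2.35
Bottle of merlot £21.90: beer, wine and spirits → 11.75% + 2.75% municipal = 14.5% → £3.18
Allergy tablets £12.02: OTC medicine → 5% + 0% municipal = 5% → £0.60
Dress shirt £74.79: clothing & footwear → 0% + 1.75% municipal = 1.75% → £1.31
Total tax = £0.14 + £0.84 + £4.96 + £2.35 + £3.18 + £0.60 + £1.31 = £13.38

£13.38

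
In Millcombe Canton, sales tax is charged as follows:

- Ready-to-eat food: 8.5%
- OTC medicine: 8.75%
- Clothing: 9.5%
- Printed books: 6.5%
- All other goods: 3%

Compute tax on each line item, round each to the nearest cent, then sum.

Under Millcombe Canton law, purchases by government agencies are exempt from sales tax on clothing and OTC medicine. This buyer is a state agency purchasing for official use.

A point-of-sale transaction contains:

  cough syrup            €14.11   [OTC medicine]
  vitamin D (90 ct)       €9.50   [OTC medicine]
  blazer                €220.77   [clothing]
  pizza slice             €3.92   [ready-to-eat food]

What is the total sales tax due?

Cough syrup €14.11: OTC medicine, buyer-exempt → 0% → €0.00
Vitamin D (90 ct) €9.50: OTC medicine, buyer-exempt → 0% → €0.00
Blazer €220.77: clothing, buyer-exempt → 0% → €0.00
Pizza slice €3.92: ready-to-eat food → 8.5% → €0.33
Total tax = €0.33

€0.33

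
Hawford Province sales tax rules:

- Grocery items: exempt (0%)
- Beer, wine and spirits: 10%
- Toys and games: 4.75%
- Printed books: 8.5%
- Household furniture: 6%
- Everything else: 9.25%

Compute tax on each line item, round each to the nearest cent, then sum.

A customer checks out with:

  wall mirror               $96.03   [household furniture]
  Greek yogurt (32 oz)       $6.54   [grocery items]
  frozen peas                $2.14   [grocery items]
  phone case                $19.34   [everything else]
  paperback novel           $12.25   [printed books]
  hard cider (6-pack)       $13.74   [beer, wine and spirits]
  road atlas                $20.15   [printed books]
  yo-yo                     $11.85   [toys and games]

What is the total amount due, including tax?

Wall mirror $96.03: household furniture → 6% → $5.76
Greek yogurt (32 oz) $6.54: grocery items → 0% → $0.00
Frozen peas $2.14: grocery items → 0% → $0.00
Phone case $19.34: everything else → 9.25% → $1.79
Paperback novel $12.25: printed books → 8.5% → $1.04
Hard cider (6-pack) $13.74: beer, wine and spirits → 10% → $1.37
Road atlas $20.15: printed books → 8.5% → $1.71
Yo-yo $11.85: toys and games → 4.75% → $0.56
Subtotal = $182.04; tax = $12.23; total due = $194.27

$194.27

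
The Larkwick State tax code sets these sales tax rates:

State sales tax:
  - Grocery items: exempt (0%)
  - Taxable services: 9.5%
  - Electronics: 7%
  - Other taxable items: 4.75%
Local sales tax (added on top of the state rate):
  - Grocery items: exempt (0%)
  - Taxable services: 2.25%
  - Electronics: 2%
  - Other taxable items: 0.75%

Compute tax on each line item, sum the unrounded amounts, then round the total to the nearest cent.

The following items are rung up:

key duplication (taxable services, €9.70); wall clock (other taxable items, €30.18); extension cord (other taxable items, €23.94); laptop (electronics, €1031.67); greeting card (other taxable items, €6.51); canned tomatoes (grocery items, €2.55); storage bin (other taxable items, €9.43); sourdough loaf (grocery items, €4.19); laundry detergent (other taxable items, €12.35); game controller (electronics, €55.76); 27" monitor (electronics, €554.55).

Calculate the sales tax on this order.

Key duplication €9.70: taxable services → 9.5% + 2.25% local = 11.75% → €1.13975
Wall clock €30.18: other taxable items → 4.75% + 0.75% local = 5.5% → €1.6599
Extension cord €23.94: other taxable items → 4.75% + 0.75% local = 5.5% → €1.3167
Laptop €1031.67: electronics → 7% + 2% local = 9% → €92.8503
Greeting card €6.51: other taxable items → 4.75% + 0.75% local = 5.5% → €0.35805
Canned tomatoes €2.55: grocery items → 0% + 0% local = 0% → €0.00
Storage bin €9.43: other taxable items → 4.75% + 0.75% local = 5.5% → €0.51865
Sourdough loaf €4.19: grocery items → 0% + 0% local = 0% → €0.00
Laundry detergent €12.35: other taxable items → 4.75% + 0.75% local = 5.5% → €0.67925
Game controller €55.76: electronics → 7% + 2% local = 9% → €5.0184
27" monitor €554.55: electronics → 7% + 2% local = 9% → €49.9095
Unrounded tax sum = €153.4505 → €153.45

€153.45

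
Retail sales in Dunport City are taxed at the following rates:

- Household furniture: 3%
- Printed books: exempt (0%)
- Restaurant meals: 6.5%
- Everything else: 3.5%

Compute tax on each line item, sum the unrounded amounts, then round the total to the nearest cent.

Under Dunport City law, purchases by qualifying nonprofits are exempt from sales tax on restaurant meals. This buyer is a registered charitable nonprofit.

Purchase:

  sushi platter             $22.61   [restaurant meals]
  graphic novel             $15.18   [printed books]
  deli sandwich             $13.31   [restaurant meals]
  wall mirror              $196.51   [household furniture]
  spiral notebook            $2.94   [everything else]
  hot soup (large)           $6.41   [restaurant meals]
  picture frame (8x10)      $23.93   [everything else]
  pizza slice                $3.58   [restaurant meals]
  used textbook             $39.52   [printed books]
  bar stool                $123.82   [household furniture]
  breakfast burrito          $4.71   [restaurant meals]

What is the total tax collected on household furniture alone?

Wall mirror $196.51: household furniture → 3% → $5.8953
Bar stool $123.82: household furniture → 3% → $3.7146
Tax on household furniture: unrounded sum = $9.6099 → $9.61

$9.61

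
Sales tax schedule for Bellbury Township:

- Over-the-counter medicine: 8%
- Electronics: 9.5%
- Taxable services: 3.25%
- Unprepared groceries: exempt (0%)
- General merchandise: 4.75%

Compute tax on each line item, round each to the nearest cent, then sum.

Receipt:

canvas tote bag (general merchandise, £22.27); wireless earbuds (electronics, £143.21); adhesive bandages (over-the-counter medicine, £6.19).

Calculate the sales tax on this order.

£15.16

Canvas tote bag £22.27: general merchandise → 4.75% → £1.06
Wireless earbuds £143.21: electronics → 9.5% → £13.60
Adhesive bandages £6.19: over-the-counter medicine → 8% → £0.50
Total tax = £1.06 + £13.60 + £0.50 = £15.16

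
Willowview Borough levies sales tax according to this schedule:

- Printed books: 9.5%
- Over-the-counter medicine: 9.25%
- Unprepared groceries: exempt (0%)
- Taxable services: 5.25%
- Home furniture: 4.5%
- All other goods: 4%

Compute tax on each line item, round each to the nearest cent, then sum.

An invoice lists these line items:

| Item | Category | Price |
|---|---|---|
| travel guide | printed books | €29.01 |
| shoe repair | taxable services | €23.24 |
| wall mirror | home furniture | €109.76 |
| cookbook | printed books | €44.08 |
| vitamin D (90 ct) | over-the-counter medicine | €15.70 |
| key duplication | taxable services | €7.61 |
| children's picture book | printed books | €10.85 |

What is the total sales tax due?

Travel guide €29.01: printed books → 9.5% → €2.76
Shoe repair €23.24: taxable services → 5.25% → €1.22
Wall mirror €109.76: home furniture → 4.5% → €4.94
Cookbook €44.08: printed books → 9.5% → €4.19
Vitamin D (90 ct) €15.70: over-the-counter medicine → 9.25% → €1.45
Key duplication €7.61: taxable services → 5.25% → €0.40
Children's picture book €10.85: printed books → 9.5% → €1.03
Total tax = €2.76 + €1.22 + €4.94 + €4.19 + €1.45 + €0.40 + €1.03 = €15.99

€15.99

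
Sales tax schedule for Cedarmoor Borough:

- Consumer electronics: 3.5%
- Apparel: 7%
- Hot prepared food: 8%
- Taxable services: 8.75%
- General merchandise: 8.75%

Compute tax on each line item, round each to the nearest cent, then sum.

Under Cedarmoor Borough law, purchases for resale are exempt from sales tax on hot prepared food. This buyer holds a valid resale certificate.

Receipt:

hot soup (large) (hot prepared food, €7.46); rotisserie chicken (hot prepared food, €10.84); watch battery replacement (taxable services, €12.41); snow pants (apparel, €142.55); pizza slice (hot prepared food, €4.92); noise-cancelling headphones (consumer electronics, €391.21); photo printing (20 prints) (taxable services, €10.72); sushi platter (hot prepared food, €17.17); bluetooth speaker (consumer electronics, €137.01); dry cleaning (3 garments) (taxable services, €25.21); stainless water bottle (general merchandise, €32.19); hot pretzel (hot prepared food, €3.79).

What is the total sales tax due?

€35.53

Hot soup (large) €7.46: hot prepared food, buyer-exempt → 0% → €0.00
Rotisserie chicken €10.84: hot prepared food, buyer-exempt → 0% → €0.00
Watch battery replacement €12.41: taxable services → 8.75% → €1.09
Snow pants €142.55: apparel → 7% → €9.98
Pizza slice €4.92: hot prepared food, buyer-exempt → 0% → €0.00
Noise-cancelling headphones €391.21: consumer electronics → 3.5% → €13.69
Photo printing (20 prints) €10.72: taxable services → 8.75% → €0.94
Sushi platter €17.17: hot prepared food, buyer-exempt → 0% → €0.00
Bluetooth speaker €137.01: consumer electronics → 3.5% → €4.80
Dry cleaning (3 garments) €25.21: taxable services → 8.75% → €2.21
Stainless water bottle €32.19: general merchandise → 8.75% → €2.82
Hot pretzel €3.79: hot prepared food, buyer-exempt → 0% → €0.00
Total tax = €1.09 + €9.98 + €13.69 + €0.94 + €4.80 + €2.21 + €2.82 = €35.53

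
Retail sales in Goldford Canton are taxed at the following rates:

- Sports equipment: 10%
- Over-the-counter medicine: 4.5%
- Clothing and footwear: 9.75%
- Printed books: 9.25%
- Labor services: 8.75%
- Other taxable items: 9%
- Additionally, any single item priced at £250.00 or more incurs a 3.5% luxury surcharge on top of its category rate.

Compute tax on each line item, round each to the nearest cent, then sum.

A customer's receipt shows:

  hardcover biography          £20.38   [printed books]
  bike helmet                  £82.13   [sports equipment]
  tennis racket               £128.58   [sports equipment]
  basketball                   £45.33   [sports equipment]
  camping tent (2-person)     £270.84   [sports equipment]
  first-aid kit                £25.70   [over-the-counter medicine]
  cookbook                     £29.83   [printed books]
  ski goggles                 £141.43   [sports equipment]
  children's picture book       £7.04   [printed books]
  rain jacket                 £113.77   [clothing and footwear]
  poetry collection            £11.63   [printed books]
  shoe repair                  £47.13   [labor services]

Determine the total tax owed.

Hardcover biography £20.38: printed books → 9.25% → £1.89
Bike helmet £82.13: sports equipment → 10% → £8.21
Tennis racket £128.58: sports equipment → 10% → £12.86
Basketball £45.33: sports equipment → 10% → £4.53
Camping tent (2-person) £270.84: sports equipment → 10% + 3.5% surcharge = 13.5% → £36.56
First-aid kit £25.70: over-the-counter medicine → 4.5% → £1.16
Cookbook £29.83: printed books → 9.25% → £2.76
Ski goggles £141.43: sports equipment → 10% → £14.14
Children's picture book £7.04: printed books → 9.25% → £0.65
Rain jacket £113.77: clothing and footwear → 9.75% → £11.09
Poetry collection £11.63: printed books → 9.25% → £1.08
Shoe repair £47.13: labor services → 8.75% → £4.12
Total tax = £1.89 + £8.21 + £12.86 + £4.53 + £36.56 + £1.16 + £2.76 + £14.14 + £0.65 + £11.09 + £1.08 + £4.12 = £99.05

£99.05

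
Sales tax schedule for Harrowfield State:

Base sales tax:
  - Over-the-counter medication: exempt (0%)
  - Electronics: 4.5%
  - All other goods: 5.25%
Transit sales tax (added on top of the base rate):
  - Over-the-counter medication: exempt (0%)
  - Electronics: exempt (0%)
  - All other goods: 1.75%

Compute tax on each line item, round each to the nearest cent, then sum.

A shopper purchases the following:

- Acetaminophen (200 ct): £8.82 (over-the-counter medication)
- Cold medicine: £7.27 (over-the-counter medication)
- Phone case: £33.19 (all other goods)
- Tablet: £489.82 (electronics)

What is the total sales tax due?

£24.36

Acetaminophen (200 ct) £8.82: over-the-counter medication → 0% + 0% transit = 0% → £0.00
Cold medicine £7.27: over-the-counter medication → 0% + 0% transit = 0% → £0.00
Phone case £33.19: all other goods → 5.25% + 1.75% transit = 7% → £2.32
Tablet £489.82: electronics → 4.5% + 0% transit = 4.5% → £22.04
Total tax = £2.32 + £22.04 = £24.36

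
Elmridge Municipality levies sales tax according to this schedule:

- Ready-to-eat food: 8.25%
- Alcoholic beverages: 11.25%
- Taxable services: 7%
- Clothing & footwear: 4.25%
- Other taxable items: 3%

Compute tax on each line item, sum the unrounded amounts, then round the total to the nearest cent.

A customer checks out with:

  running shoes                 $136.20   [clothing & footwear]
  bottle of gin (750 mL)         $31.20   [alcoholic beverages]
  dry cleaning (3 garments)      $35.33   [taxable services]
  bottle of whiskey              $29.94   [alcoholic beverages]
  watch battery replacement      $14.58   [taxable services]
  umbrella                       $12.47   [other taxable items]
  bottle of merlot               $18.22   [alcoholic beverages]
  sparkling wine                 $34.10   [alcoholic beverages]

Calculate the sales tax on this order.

Running shoes $136.20: clothing & footwear → 4.25% → $5.7885
Bottle of gin (750 mL) $31.20: alcoholic beverages → 11.25% → $3.51
Dry cleaning (3 garments) $35.33: taxable services → 7% → $2.4731
Bottle of whiskey $29.94: alcoholic beverages → 11.25% → $3.36825
Watch battery replacement $14.58: taxable services → 7% → $1.0206
Umbrella $12.47: other taxable items → 3% → $0.3741
Bottle of merlot $18.22: alcoholic beverages → 11.25% → $2.04975
Sparkling wine $34.10: alcoholic beverages → 11.25% → $3.83625
Unrounded tax sum = $22.42055 → $22.42

$22.42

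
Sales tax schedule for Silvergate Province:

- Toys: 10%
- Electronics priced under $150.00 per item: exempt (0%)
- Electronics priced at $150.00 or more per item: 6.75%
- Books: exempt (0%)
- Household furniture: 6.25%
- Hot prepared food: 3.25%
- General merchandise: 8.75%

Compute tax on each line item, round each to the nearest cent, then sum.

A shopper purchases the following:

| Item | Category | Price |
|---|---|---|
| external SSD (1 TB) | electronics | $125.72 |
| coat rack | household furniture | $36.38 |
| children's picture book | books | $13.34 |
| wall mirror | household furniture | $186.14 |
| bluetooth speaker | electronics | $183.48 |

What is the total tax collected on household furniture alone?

Coat rack $36.38: household furniture → 6.25% → $2.27
Wall mirror $186.14: household furniture → 6.25% → $11.63
Tax on household furniture = $2.27 + $11.63 = $13.90

$13.90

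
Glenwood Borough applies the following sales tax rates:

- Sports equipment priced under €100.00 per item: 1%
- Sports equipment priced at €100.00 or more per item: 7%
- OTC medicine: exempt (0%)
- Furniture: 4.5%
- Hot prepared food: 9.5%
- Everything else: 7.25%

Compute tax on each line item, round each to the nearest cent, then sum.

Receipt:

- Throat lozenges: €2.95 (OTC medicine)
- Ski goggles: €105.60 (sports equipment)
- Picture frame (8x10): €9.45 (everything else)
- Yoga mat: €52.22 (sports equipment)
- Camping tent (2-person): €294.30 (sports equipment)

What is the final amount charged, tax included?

Throat lozenges €2.95: OTC medicine → 0% → €0.00
Ski goggles €105.60: sports equipment, €100.00 or more → 7% → €7.39
Picture frame (8x10) €9.45: everything else → 7.25% → €0.69
Yoga mat €52.22: sports equipment, under €100.00 → 1% → €0.52
Camping tent (2-person) €294.30: sports equipment, €100.00 or more → 7% → €20.60
Subtotal = €464.52; tax = €29.20; total due = €493.72

€493.72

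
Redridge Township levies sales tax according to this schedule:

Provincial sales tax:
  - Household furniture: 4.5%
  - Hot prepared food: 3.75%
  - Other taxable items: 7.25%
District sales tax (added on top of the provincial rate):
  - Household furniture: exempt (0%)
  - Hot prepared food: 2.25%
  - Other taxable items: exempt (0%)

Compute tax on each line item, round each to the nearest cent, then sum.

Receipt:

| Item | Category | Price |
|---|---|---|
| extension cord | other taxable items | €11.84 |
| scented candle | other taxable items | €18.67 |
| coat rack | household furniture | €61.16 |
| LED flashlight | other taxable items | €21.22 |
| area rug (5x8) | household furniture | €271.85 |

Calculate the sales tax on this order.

€18.73

Extension cord €11.84: other taxable items → 7.25% + 0% district = 7.25% → €0.86
Scented candle €18.67: other taxable items → 7.25% + 0% district = 7.25% → €1.35
Coat rack €61.16: household furniture → 4.5% + 0% district = 4.5% → €2.75
LED flashlight €21.22: other taxable items → 7.25% + 0% district = 7.25% → €1.54
Area rug (5x8) €271.85: household furniture → 4.5% + 0% district = 4.5% → €12.23
Total tax = €0.86 + €1.35 + €2.75 + €1.54 + €12.23 = €18.73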